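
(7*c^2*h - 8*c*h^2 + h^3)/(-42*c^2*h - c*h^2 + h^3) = (-c + h)/(6*c + h)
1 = 1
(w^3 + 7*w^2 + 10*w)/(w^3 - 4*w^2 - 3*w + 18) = w*(w + 5)/(w^2 - 6*w + 9)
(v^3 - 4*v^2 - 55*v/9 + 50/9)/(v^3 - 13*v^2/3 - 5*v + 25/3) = (v - 2/3)/(v - 1)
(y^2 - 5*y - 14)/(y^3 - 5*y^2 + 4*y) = (y^2 - 5*y - 14)/(y*(y^2 - 5*y + 4))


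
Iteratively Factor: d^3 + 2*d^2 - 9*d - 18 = (d - 3)*(d^2 + 5*d + 6) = (d - 3)*(d + 2)*(d + 3)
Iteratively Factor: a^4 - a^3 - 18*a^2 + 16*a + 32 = (a + 4)*(a^3 - 5*a^2 + 2*a + 8) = (a - 4)*(a + 4)*(a^2 - a - 2) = (a - 4)*(a + 1)*(a + 4)*(a - 2)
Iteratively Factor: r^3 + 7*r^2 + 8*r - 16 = (r - 1)*(r^2 + 8*r + 16) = (r - 1)*(r + 4)*(r + 4)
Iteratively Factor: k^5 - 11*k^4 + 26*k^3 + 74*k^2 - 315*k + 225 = (k - 5)*(k^4 - 6*k^3 - 4*k^2 + 54*k - 45) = (k - 5)*(k - 1)*(k^3 - 5*k^2 - 9*k + 45) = (k - 5)*(k - 3)*(k - 1)*(k^2 - 2*k - 15) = (k - 5)^2*(k - 3)*(k - 1)*(k + 3)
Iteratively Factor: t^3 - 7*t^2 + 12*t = (t)*(t^2 - 7*t + 12) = t*(t - 4)*(t - 3)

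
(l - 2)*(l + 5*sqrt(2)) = l^2 - 2*l + 5*sqrt(2)*l - 10*sqrt(2)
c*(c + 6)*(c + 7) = c^3 + 13*c^2 + 42*c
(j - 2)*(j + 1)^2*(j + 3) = j^4 + 3*j^3 - 3*j^2 - 11*j - 6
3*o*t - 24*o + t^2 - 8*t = (3*o + t)*(t - 8)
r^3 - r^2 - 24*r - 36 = (r - 6)*(r + 2)*(r + 3)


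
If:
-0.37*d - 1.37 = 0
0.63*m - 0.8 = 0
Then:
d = -3.70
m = 1.27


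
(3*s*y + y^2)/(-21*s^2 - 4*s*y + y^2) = y/(-7*s + y)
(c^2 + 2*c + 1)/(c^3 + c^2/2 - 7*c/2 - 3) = 2*(c + 1)/(2*c^2 - c - 6)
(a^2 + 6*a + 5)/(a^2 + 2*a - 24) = (a^2 + 6*a + 5)/(a^2 + 2*a - 24)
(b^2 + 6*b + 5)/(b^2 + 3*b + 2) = (b + 5)/(b + 2)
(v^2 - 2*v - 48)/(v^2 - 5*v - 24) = (v + 6)/(v + 3)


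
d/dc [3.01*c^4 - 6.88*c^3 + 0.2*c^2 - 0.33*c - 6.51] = 12.04*c^3 - 20.64*c^2 + 0.4*c - 0.33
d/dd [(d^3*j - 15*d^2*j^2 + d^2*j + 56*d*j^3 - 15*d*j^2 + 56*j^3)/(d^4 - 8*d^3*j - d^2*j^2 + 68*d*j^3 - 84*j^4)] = j*(-d^3 + 14*d^2*j - 2*d^2 + 12*d*j^2 + 21*d*j + 48*j^3 + 26*j^2)/(d^5 - 15*d^3*j^2 + 10*d^2*j^3 + 60*d*j^4 - 72*j^5)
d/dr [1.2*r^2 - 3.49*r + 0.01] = 2.4*r - 3.49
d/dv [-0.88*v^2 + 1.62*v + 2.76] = 1.62 - 1.76*v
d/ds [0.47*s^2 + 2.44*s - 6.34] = 0.94*s + 2.44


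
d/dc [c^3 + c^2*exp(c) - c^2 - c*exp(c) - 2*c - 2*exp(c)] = c^2*exp(c) + 3*c^2 + c*exp(c) - 2*c - 3*exp(c) - 2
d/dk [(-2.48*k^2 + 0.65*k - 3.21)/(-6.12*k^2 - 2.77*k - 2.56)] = (10.8476*k^2 - 26.5928*k - 10.5557)/(37.4544*k^4 + 33.9048*k^3 + 39.0073*k^2 + 14.1824*k + 6.5536)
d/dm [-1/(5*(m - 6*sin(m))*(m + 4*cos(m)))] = ((1 - 4*sin(m))*(m - 6*sin(m)) + (1 - 6*cos(m))*(m + 4*cos(m)))/(5*(m - 6*sin(m))^2*(m + 4*cos(m))^2)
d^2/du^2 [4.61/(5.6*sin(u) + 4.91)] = (-144.5696*sin(u)^2 + 126.75656*sin(u) + 289.1392)/(5.6*sin(u) + 4.91)^3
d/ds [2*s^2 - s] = 4*s - 1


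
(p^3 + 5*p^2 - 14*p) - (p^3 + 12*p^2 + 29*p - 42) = -7*p^2 - 43*p + 42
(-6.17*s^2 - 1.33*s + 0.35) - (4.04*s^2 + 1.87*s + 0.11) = -10.21*s^2 - 3.2*s + 0.24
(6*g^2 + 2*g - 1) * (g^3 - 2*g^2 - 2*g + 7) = 6*g^5 - 10*g^4 - 17*g^3 + 40*g^2 + 16*g - 7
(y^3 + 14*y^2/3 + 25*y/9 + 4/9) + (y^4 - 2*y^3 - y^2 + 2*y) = y^4 - y^3 + 11*y^2/3 + 43*y/9 + 4/9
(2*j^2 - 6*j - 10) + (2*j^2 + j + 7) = 4*j^2 - 5*j - 3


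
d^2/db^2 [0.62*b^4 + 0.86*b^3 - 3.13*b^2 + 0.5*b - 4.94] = 7.44*b^2 + 5.16*b - 6.26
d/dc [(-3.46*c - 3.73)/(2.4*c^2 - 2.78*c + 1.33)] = (8.304*c^2 + 17.904*c - 14.9712)/(5.76*c^4 - 13.344*c^3 + 14.1124*c^2 - 7.3948*c + 1.7689)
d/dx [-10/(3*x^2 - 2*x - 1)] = 20*(3*x - 1)/(-3*x^2 + 2*x + 1)^2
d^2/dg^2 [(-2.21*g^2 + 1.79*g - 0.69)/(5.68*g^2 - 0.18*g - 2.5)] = (110.980384*g^3 - 321.858336*g^2 + 156.740736*g - 48.876712)/(183.250432*g^6 - 17.421696*g^5 - 241.415904*g^4 + 15.330168*g^3 + 106.257*g^2 - 3.375*g - 15.625)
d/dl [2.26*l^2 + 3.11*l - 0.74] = 4.52*l + 3.11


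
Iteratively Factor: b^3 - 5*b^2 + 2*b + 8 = (b - 2)*(b^2 - 3*b - 4) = (b - 4)*(b - 2)*(b + 1)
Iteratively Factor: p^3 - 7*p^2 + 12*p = (p)*(p^2 - 7*p + 12) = p*(p - 4)*(p - 3)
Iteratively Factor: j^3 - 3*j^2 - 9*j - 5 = (j + 1)*(j^2 - 4*j - 5) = (j - 5)*(j + 1)*(j + 1)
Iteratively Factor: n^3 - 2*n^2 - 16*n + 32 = (n - 4)*(n^2 + 2*n - 8) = (n - 4)*(n + 4)*(n - 2)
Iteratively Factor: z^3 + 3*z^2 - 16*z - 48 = (z - 4)*(z^2 + 7*z + 12) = (z - 4)*(z + 3)*(z + 4)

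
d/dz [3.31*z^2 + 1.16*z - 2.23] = 6.62*z + 1.16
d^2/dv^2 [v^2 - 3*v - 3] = 2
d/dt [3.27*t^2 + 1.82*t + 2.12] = 6.54*t + 1.82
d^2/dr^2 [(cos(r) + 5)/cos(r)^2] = (5*cos(r) - 40*cos(2*r) - cos(3*r) + 80)/(4*cos(r)^4)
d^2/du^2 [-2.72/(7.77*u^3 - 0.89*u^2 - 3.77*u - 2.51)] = ((126.8064*u - 4.8416)*(-7.77*u^3 + 0.89*u^2 + 3.77*u + 2.51) + 2.72*(-46.62*u^2 + 3.56*u + 7.54)*(-23.31*u^2 + 1.78*u + 3.77))/(-7.77*u^3 + 0.89*u^2 + 3.77*u + 2.51)^3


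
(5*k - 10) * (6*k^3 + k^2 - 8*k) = 30*k^4 - 55*k^3 - 50*k^2 + 80*k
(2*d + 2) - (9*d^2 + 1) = -9*d^2 + 2*d + 1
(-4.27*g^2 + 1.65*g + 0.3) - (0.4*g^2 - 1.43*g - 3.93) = -4.67*g^2 + 3.08*g + 4.23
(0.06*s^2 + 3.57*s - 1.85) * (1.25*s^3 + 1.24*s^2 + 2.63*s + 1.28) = 0.075*s^5 + 4.5369*s^4 + 2.2721*s^3 + 7.1719*s^2 - 0.2959*s - 2.368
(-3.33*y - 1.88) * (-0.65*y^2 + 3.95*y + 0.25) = 2.1645*y^3 - 11.9315*y^2 - 8.2585*y - 0.47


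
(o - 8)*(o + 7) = o^2 - o - 56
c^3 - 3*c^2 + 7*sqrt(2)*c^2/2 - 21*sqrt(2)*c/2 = c*(c - 3)*(c + 7*sqrt(2)/2)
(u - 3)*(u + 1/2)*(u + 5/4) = u^3 - 5*u^2/4 - 37*u/8 - 15/8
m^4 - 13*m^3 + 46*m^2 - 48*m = m*(m - 8)*(m - 3)*(m - 2)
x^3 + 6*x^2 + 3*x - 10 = (x - 1)*(x + 2)*(x + 5)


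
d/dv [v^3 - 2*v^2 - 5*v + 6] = 3*v^2 - 4*v - 5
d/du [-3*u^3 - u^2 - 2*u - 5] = -9*u^2 - 2*u - 2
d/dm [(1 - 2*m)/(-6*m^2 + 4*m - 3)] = 2*(-6*m^2 + 6*m + 1)/(36*m^4 - 48*m^3 + 52*m^2 - 24*m + 9)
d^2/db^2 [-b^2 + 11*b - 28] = -2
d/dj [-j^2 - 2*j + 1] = -2*j - 2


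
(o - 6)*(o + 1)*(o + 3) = o^3 - 2*o^2 - 21*o - 18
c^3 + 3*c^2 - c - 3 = (c - 1)*(c + 1)*(c + 3)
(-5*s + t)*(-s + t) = 5*s^2 - 6*s*t + t^2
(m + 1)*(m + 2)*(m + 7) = m^3 + 10*m^2 + 23*m + 14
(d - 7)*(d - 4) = d^2 - 11*d + 28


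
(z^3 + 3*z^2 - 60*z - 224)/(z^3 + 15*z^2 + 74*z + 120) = (z^2 - z - 56)/(z^2 + 11*z + 30)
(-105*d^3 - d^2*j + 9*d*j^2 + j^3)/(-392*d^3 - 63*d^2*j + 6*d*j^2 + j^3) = (15*d^2 - 2*d*j - j^2)/(56*d^2 + d*j - j^2)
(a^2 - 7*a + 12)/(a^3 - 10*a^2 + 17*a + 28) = (a - 3)/(a^2 - 6*a - 7)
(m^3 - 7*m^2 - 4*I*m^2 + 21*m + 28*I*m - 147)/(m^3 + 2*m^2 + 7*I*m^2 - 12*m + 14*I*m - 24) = (m^2 + m*(-7 - 7*I) + 49*I)/(m^2 + m*(2 + 4*I) + 8*I)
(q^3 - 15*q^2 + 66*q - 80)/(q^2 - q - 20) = (q^2 - 10*q + 16)/(q + 4)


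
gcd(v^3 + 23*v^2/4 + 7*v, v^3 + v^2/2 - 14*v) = v^2 + 4*v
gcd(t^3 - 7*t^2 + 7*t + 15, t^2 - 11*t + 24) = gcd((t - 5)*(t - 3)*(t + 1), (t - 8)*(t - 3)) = t - 3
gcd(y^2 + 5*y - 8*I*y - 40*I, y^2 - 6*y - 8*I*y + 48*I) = y - 8*I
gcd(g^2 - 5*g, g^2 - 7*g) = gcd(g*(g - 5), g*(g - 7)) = g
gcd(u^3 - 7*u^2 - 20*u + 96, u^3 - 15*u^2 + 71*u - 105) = u - 3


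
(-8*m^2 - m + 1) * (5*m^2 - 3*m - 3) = -40*m^4 + 19*m^3 + 32*m^2 - 3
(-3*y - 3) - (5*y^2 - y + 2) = -5*y^2 - 2*y - 5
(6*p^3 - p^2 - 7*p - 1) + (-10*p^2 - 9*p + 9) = 6*p^3 - 11*p^2 - 16*p + 8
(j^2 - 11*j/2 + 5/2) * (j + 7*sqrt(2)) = j^3 - 11*j^2/2 + 7*sqrt(2)*j^2 - 77*sqrt(2)*j/2 + 5*j/2 + 35*sqrt(2)/2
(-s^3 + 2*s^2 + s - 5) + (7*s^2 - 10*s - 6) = -s^3 + 9*s^2 - 9*s - 11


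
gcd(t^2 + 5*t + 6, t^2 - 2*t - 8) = t + 2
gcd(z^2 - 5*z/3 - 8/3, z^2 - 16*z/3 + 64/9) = z - 8/3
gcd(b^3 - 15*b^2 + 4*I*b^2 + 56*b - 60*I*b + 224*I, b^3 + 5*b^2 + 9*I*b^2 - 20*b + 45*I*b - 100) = b + 4*I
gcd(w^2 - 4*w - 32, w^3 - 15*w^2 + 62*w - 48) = w - 8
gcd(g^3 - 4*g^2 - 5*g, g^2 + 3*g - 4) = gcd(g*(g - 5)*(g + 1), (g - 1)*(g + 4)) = 1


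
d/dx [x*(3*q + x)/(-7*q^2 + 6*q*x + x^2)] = (-2*x*(3*q + x)^2 + (3*q + 2*x)*(-7*q^2 + 6*q*x + x^2))/(-7*q^2 + 6*q*x + x^2)^2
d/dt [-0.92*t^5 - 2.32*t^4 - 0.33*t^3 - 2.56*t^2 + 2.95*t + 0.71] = -4.6*t^4 - 9.28*t^3 - 0.99*t^2 - 5.12*t + 2.95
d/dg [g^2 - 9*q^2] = 2*g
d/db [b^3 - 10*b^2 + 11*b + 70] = 3*b^2 - 20*b + 11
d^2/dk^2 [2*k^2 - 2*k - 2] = 4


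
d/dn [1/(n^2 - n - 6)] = (1 - 2*n)/(-n^2 + n + 6)^2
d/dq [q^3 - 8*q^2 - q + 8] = 3*q^2 - 16*q - 1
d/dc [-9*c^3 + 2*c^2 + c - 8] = -27*c^2 + 4*c + 1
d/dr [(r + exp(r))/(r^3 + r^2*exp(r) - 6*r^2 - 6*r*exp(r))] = 2*(3 - r)/(r^2*(r^2 - 12*r + 36))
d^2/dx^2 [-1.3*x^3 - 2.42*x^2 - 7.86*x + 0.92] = -7.8*x - 4.84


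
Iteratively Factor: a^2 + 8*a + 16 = (a + 4)*(a + 4)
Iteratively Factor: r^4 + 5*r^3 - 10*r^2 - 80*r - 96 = (r + 2)*(r^3 + 3*r^2 - 16*r - 48) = (r - 4)*(r + 2)*(r^2 + 7*r + 12) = (r - 4)*(r + 2)*(r + 3)*(r + 4)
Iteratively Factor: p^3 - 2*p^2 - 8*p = (p - 4)*(p^2 + 2*p) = p*(p - 4)*(p + 2)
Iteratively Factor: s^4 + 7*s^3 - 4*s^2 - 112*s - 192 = (s - 4)*(s^3 + 11*s^2 + 40*s + 48) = (s - 4)*(s + 4)*(s^2 + 7*s + 12) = (s - 4)*(s + 4)^2*(s + 3)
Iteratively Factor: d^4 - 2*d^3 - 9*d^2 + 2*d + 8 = (d - 4)*(d^3 + 2*d^2 - d - 2) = (d - 4)*(d - 1)*(d^2 + 3*d + 2) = (d - 4)*(d - 1)*(d + 2)*(d + 1)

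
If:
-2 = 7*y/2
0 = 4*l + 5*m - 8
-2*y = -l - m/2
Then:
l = -68/21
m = 88/21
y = -4/7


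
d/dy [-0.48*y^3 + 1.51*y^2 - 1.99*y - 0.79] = -1.44*y^2 + 3.02*y - 1.99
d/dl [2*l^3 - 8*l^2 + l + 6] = 6*l^2 - 16*l + 1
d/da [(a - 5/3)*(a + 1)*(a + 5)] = 3*a^2 + 26*a/3 - 5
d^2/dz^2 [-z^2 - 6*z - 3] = -2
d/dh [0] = 0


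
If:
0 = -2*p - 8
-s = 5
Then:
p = -4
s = -5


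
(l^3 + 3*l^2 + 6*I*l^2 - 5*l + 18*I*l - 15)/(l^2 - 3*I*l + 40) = (l^2 + l*(3 + I) + 3*I)/(l - 8*I)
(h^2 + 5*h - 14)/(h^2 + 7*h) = (h - 2)/h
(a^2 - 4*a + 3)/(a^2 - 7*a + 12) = (a - 1)/(a - 4)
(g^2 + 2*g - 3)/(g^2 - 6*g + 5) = (g + 3)/(g - 5)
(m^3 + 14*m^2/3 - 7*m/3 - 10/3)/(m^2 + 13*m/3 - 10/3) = (3*m^2 - m - 2)/(3*m - 2)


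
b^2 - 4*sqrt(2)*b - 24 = (b - 6*sqrt(2))*(b + 2*sqrt(2))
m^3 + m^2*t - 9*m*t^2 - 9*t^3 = (m - 3*t)*(m + t)*(m + 3*t)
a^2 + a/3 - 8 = (a - 8/3)*(a + 3)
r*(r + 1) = r^2 + r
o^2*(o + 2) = o^3 + 2*o^2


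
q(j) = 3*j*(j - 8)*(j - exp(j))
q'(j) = 3*j*(1 - exp(j))*(j - 8) + 3*j*(j - exp(j)) + 3*(j - 8)*(j - exp(j))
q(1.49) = 85.76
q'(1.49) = 144.40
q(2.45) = 372.78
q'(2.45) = 516.91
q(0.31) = 7.53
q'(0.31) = 25.92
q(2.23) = 272.91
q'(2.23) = 395.47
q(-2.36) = -180.03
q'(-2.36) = 160.08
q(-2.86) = -271.83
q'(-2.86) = 207.92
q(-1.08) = -41.76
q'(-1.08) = 62.70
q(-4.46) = -745.48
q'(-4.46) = 391.76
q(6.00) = 14307.44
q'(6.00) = 9718.29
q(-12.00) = -8640.00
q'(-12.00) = 1872.00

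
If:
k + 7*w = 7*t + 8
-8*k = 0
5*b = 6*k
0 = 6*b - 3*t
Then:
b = 0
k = 0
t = 0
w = 8/7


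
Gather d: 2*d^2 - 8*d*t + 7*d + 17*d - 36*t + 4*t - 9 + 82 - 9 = 2*d^2 + d*(24 - 8*t) - 32*t + 64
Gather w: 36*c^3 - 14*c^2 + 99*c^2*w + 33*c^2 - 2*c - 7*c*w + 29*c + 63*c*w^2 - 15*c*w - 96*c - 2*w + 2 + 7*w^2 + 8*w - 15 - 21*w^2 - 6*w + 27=36*c^3 + 19*c^2 - 69*c + w^2*(63*c - 14) + w*(99*c^2 - 22*c) + 14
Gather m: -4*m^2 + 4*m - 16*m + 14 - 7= -4*m^2 - 12*m + 7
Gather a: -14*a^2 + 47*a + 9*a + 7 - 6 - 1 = -14*a^2 + 56*a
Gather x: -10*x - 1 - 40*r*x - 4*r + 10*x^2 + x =-4*r + 10*x^2 + x*(-40*r - 9) - 1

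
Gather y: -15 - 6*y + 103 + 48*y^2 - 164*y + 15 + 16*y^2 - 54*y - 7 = 64*y^2 - 224*y + 96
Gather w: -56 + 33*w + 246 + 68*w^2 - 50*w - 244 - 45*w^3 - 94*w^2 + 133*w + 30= -45*w^3 - 26*w^2 + 116*w - 24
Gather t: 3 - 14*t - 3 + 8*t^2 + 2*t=8*t^2 - 12*t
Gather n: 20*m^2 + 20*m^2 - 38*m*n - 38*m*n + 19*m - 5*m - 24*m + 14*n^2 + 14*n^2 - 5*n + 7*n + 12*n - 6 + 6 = 40*m^2 - 10*m + 28*n^2 + n*(14 - 76*m)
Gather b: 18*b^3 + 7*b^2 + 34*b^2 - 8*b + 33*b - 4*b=18*b^3 + 41*b^2 + 21*b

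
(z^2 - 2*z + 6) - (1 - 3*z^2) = 4*z^2 - 2*z + 5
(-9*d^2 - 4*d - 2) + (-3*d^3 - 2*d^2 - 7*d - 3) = -3*d^3 - 11*d^2 - 11*d - 5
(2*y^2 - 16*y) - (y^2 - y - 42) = y^2 - 15*y + 42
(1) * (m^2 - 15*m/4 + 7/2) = m^2 - 15*m/4 + 7/2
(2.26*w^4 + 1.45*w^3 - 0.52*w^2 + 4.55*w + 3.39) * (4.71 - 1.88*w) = -4.2488*w^5 + 7.9186*w^4 + 7.8071*w^3 - 11.0032*w^2 + 15.0573*w + 15.9669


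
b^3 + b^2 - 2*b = b*(b - 1)*(b + 2)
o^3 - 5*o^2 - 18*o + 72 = (o - 6)*(o - 3)*(o + 4)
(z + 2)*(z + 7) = z^2 + 9*z + 14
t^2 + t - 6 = (t - 2)*(t + 3)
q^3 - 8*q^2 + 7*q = q*(q - 7)*(q - 1)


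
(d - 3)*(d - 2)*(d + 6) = d^3 + d^2 - 24*d + 36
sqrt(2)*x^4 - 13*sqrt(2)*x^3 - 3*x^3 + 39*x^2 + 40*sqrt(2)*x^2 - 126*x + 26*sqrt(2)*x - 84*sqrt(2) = (x - 7)*(x - 6)*(x - 2*sqrt(2))*(sqrt(2)*x + 1)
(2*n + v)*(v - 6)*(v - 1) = 2*n*v^2 - 14*n*v + 12*n + v^3 - 7*v^2 + 6*v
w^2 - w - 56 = (w - 8)*(w + 7)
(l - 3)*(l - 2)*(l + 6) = l^3 + l^2 - 24*l + 36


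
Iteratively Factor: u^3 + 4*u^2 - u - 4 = (u + 1)*(u^2 + 3*u - 4) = (u - 1)*(u + 1)*(u + 4)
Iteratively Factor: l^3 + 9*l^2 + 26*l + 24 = (l + 2)*(l^2 + 7*l + 12) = (l + 2)*(l + 4)*(l + 3)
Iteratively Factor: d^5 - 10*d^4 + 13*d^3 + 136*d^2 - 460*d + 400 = (d - 5)*(d^4 - 5*d^3 - 12*d^2 + 76*d - 80) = (d - 5)*(d - 2)*(d^3 - 3*d^2 - 18*d + 40) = (d - 5)*(d - 2)^2*(d^2 - d - 20) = (d - 5)*(d - 2)^2*(d + 4)*(d - 5)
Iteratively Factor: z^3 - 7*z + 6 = (z - 2)*(z^2 + 2*z - 3) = (z - 2)*(z + 3)*(z - 1)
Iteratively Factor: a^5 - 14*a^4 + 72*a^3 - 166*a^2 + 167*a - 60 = (a - 1)*(a^4 - 13*a^3 + 59*a^2 - 107*a + 60) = (a - 5)*(a - 1)*(a^3 - 8*a^2 + 19*a - 12) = (a - 5)*(a - 1)^2*(a^2 - 7*a + 12) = (a - 5)*(a - 4)*(a - 1)^2*(a - 3)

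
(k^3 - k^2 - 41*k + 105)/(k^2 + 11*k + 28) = (k^2 - 8*k + 15)/(k + 4)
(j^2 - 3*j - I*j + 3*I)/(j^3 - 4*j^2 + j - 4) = (j - 3)/(j^2 + j*(-4 + I) - 4*I)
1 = 1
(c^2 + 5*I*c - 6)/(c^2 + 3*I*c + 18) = (c^2 + 5*I*c - 6)/(c^2 + 3*I*c + 18)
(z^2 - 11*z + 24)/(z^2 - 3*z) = (z - 8)/z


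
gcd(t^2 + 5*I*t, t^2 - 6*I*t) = t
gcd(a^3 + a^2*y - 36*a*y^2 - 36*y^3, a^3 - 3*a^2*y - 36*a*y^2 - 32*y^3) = a + y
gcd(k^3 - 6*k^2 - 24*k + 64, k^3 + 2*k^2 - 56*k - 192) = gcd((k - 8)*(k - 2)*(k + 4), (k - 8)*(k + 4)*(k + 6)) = k^2 - 4*k - 32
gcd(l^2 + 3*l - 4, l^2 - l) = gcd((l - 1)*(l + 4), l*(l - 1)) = l - 1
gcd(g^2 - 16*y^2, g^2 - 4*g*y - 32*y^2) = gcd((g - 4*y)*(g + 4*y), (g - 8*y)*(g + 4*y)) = g + 4*y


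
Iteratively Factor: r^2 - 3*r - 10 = (r - 5)*(r + 2)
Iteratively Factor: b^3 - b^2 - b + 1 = (b - 1)*(b^2 - 1) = (b - 1)*(b + 1)*(b - 1)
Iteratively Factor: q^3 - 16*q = (q)*(q^2 - 16) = q*(q - 4)*(q + 4)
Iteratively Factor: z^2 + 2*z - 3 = (z + 3)*(z - 1)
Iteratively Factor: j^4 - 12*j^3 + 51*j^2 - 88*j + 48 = (j - 3)*(j^3 - 9*j^2 + 24*j - 16) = (j - 4)*(j - 3)*(j^2 - 5*j + 4) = (j - 4)*(j - 3)*(j - 1)*(j - 4)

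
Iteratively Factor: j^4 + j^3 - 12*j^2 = (j + 4)*(j^3 - 3*j^2) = (j - 3)*(j + 4)*(j^2) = j*(j - 3)*(j + 4)*(j)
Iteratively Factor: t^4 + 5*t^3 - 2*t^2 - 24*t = (t + 4)*(t^3 + t^2 - 6*t) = (t + 3)*(t + 4)*(t^2 - 2*t) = (t - 2)*(t + 3)*(t + 4)*(t)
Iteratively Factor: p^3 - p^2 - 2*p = (p + 1)*(p^2 - 2*p) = (p - 2)*(p + 1)*(p)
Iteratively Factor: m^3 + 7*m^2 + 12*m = (m + 4)*(m^2 + 3*m) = m*(m + 4)*(m + 3)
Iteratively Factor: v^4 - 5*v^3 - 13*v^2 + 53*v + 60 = (v + 3)*(v^3 - 8*v^2 + 11*v + 20) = (v + 1)*(v + 3)*(v^2 - 9*v + 20) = (v - 4)*(v + 1)*(v + 3)*(v - 5)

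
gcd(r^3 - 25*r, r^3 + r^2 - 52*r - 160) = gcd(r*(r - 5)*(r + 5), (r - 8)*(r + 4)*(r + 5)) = r + 5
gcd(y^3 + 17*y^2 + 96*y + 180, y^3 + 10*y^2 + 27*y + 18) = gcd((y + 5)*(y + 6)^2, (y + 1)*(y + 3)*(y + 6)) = y + 6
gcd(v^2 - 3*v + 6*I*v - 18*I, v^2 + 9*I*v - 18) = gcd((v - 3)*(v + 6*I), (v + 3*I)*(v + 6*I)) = v + 6*I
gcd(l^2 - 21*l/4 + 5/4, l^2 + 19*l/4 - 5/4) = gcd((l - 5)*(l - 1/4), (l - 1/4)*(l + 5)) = l - 1/4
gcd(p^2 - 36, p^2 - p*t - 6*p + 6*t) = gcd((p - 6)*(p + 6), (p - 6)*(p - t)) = p - 6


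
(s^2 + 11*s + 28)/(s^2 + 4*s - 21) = (s + 4)/(s - 3)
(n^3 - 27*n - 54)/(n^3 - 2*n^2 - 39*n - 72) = (n - 6)/(n - 8)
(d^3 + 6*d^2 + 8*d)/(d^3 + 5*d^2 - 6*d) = (d^2 + 6*d + 8)/(d^2 + 5*d - 6)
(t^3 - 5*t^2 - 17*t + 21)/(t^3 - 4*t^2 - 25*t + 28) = (t + 3)/(t + 4)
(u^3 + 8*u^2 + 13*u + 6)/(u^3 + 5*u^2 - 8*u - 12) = (u + 1)/(u - 2)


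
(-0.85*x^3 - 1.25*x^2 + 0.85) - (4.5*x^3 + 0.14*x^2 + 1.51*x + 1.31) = -5.35*x^3 - 1.39*x^2 - 1.51*x - 0.46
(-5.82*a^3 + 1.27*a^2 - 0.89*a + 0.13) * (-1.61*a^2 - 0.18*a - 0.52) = 9.3702*a^5 - 0.9971*a^4 + 4.2307*a^3 - 0.7095*a^2 + 0.4394*a - 0.0676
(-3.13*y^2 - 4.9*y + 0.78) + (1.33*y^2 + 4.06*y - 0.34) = -1.8*y^2 - 0.840000000000001*y + 0.44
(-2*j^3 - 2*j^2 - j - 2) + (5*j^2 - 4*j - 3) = -2*j^3 + 3*j^2 - 5*j - 5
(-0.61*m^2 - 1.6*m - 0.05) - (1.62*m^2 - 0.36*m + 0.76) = -2.23*m^2 - 1.24*m - 0.81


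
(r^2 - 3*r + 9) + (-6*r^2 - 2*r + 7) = -5*r^2 - 5*r + 16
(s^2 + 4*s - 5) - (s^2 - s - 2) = 5*s - 3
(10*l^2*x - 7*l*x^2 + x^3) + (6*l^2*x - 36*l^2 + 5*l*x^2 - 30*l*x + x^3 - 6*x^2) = 16*l^2*x - 36*l^2 - 2*l*x^2 - 30*l*x + 2*x^3 - 6*x^2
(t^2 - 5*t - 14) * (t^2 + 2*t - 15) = t^4 - 3*t^3 - 39*t^2 + 47*t + 210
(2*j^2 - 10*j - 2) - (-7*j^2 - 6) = 9*j^2 - 10*j + 4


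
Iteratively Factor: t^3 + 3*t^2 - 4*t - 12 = (t - 2)*(t^2 + 5*t + 6) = (t - 2)*(t + 2)*(t + 3)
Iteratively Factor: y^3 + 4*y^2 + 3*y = (y)*(y^2 + 4*y + 3) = y*(y + 3)*(y + 1)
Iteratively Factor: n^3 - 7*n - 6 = (n + 2)*(n^2 - 2*n - 3) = (n - 3)*(n + 2)*(n + 1)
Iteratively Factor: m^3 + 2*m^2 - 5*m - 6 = (m + 1)*(m^2 + m - 6) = (m + 1)*(m + 3)*(m - 2)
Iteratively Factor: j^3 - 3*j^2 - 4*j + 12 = (j - 3)*(j^2 - 4) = (j - 3)*(j - 2)*(j + 2)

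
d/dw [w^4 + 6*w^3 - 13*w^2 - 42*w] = 4*w^3 + 18*w^2 - 26*w - 42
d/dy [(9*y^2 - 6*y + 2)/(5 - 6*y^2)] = 6*(-6*y^2 + 19*y - 5)/(36*y^4 - 60*y^2 + 25)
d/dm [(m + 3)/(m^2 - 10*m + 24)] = (m^2 - 10*m - 2*(m - 5)*(m + 3) + 24)/(m^2 - 10*m + 24)^2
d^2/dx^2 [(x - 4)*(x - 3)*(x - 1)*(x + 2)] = 12*x^2 - 36*x + 6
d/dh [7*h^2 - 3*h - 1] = 14*h - 3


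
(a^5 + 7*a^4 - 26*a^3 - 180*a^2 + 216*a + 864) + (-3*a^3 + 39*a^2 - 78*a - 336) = a^5 + 7*a^4 - 29*a^3 - 141*a^2 + 138*a + 528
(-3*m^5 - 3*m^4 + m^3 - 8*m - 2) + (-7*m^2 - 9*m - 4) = -3*m^5 - 3*m^4 + m^3 - 7*m^2 - 17*m - 6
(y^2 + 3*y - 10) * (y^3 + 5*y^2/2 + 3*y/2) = y^5 + 11*y^4/2 - y^3 - 41*y^2/2 - 15*y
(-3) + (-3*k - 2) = -3*k - 5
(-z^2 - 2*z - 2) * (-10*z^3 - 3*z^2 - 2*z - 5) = 10*z^5 + 23*z^4 + 28*z^3 + 15*z^2 + 14*z + 10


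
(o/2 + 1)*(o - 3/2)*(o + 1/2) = o^3/2 + o^2/2 - 11*o/8 - 3/4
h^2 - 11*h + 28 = (h - 7)*(h - 4)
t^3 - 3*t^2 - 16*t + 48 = (t - 4)*(t - 3)*(t + 4)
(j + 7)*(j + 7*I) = j^2 + 7*j + 7*I*j + 49*I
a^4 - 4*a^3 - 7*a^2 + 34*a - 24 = (a - 4)*(a - 2)*(a - 1)*(a + 3)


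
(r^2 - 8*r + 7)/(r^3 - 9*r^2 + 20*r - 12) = (r - 7)/(r^2 - 8*r + 12)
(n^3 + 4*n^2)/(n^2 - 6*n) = n*(n + 4)/(n - 6)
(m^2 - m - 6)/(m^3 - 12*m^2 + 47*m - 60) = (m + 2)/(m^2 - 9*m + 20)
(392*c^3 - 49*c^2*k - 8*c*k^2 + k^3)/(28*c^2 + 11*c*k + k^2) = (56*c^2 - 15*c*k + k^2)/(4*c + k)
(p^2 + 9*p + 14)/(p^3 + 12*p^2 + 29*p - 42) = (p + 2)/(p^2 + 5*p - 6)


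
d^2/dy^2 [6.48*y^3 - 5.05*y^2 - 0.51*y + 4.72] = 38.88*y - 10.1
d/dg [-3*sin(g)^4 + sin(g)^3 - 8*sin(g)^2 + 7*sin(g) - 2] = (-12*sin(g)^3 + 3*sin(g)^2 - 16*sin(g) + 7)*cos(g)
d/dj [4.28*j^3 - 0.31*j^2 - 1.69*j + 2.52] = 12.84*j^2 - 0.62*j - 1.69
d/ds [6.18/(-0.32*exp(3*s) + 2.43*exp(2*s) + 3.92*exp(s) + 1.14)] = (5.9328*exp(2*s) - 30.0348*exp(s) - 24.2256)*exp(s)/(-0.32*exp(3*s) + 2.43*exp(2*s) + 3.92*exp(s) + 1.14)^2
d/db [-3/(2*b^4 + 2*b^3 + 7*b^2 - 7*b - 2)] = 3*(8*b^3 + 6*b^2 + 14*b - 7)/(2*b^4 + 2*b^3 + 7*b^2 - 7*b - 2)^2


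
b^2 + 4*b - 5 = (b - 1)*(b + 5)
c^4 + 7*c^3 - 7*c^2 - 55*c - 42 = (c - 3)*(c + 1)*(c + 2)*(c + 7)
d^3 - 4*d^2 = d^2*(d - 4)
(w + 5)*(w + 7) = w^2 + 12*w + 35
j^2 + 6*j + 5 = (j + 1)*(j + 5)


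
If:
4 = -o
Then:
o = -4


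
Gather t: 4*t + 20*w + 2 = 4*t + 20*w + 2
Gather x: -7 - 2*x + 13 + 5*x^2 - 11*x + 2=5*x^2 - 13*x + 8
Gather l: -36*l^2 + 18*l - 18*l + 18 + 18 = 36 - 36*l^2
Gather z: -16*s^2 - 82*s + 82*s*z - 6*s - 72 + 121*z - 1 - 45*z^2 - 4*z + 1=-16*s^2 - 88*s - 45*z^2 + z*(82*s + 117) - 72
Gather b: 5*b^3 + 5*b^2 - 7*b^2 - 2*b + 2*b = 5*b^3 - 2*b^2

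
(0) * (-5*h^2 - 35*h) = 0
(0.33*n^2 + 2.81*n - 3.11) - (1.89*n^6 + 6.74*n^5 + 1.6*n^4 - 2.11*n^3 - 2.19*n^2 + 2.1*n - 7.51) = -1.89*n^6 - 6.74*n^5 - 1.6*n^4 + 2.11*n^3 + 2.52*n^2 + 0.71*n + 4.4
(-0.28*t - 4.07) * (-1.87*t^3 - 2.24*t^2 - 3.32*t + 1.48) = 0.5236*t^4 + 8.2381*t^3 + 10.0464*t^2 + 13.098*t - 6.0236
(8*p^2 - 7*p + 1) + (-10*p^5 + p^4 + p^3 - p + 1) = -10*p^5 + p^4 + p^3 + 8*p^2 - 8*p + 2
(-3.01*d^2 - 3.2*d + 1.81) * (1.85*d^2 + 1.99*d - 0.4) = -5.5685*d^4 - 11.9099*d^3 - 1.8155*d^2 + 4.8819*d - 0.724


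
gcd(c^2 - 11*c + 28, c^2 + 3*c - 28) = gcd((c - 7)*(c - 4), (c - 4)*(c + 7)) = c - 4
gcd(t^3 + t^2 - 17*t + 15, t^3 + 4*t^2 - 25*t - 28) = 1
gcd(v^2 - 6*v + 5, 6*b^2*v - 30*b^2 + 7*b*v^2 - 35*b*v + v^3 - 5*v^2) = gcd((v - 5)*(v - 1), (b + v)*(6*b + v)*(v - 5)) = v - 5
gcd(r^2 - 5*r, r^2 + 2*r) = r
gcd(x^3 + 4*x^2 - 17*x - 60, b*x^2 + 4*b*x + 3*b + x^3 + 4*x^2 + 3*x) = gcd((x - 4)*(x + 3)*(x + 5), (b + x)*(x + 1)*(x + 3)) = x + 3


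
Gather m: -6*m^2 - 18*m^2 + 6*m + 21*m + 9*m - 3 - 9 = -24*m^2 + 36*m - 12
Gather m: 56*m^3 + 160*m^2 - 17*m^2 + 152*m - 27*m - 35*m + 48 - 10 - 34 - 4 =56*m^3 + 143*m^2 + 90*m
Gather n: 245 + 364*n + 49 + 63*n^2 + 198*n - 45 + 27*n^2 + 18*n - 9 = 90*n^2 + 580*n + 240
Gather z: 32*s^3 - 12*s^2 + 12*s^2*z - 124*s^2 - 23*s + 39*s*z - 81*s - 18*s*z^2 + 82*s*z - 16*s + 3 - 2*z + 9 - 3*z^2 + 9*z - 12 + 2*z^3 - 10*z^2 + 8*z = 32*s^3 - 136*s^2 - 120*s + 2*z^3 + z^2*(-18*s - 13) + z*(12*s^2 + 121*s + 15)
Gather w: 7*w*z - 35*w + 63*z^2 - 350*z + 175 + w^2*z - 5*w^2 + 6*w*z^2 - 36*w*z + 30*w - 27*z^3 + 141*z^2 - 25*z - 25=w^2*(z - 5) + w*(6*z^2 - 29*z - 5) - 27*z^3 + 204*z^2 - 375*z + 150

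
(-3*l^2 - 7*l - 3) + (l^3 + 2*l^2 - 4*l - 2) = l^3 - l^2 - 11*l - 5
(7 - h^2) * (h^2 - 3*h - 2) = -h^4 + 3*h^3 + 9*h^2 - 21*h - 14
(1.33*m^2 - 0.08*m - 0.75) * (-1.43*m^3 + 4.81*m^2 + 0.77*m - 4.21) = -1.9019*m^5 + 6.5117*m^4 + 1.7118*m^3 - 9.2684*m^2 - 0.2407*m + 3.1575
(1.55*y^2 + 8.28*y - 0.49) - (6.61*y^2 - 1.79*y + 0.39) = -5.06*y^2 + 10.07*y - 0.88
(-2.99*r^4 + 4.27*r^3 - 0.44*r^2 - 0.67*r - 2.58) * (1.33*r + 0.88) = -3.9767*r^5 + 3.0479*r^4 + 3.1724*r^3 - 1.2783*r^2 - 4.021*r - 2.2704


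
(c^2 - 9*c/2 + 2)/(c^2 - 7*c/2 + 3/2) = (c - 4)/(c - 3)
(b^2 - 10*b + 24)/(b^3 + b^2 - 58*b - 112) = (b^2 - 10*b + 24)/(b^3 + b^2 - 58*b - 112)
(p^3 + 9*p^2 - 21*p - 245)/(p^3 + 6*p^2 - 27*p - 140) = (p + 7)/(p + 4)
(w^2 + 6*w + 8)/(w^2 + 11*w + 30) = (w^2 + 6*w + 8)/(w^2 + 11*w + 30)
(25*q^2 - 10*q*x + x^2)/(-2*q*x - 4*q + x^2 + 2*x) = (-25*q^2 + 10*q*x - x^2)/(2*q*x + 4*q - x^2 - 2*x)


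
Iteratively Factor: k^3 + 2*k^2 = (k + 2)*(k^2) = k*(k + 2)*(k)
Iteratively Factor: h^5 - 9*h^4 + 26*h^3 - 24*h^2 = (h - 4)*(h^4 - 5*h^3 + 6*h^2) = h*(h - 4)*(h^3 - 5*h^2 + 6*h) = h^2*(h - 4)*(h^2 - 5*h + 6) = h^2*(h - 4)*(h - 2)*(h - 3)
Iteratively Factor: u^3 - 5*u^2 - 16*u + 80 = (u - 5)*(u^2 - 16) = (u - 5)*(u - 4)*(u + 4)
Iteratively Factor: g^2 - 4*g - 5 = (g + 1)*(g - 5)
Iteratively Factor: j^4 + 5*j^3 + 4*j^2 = (j)*(j^3 + 5*j^2 + 4*j) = j^2*(j^2 + 5*j + 4) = j^2*(j + 4)*(j + 1)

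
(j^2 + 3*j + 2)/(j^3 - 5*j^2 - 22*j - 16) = 1/(j - 8)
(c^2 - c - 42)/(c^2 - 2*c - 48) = (c - 7)/(c - 8)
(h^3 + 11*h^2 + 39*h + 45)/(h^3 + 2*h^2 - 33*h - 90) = (h + 3)/(h - 6)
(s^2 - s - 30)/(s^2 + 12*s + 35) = (s - 6)/(s + 7)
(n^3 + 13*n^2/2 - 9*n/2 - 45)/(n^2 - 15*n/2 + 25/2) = (n^2 + 9*n + 18)/(n - 5)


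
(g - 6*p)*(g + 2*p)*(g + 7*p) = g^3 + 3*g^2*p - 40*g*p^2 - 84*p^3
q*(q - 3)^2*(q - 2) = q^4 - 8*q^3 + 21*q^2 - 18*q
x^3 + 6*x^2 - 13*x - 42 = (x - 3)*(x + 2)*(x + 7)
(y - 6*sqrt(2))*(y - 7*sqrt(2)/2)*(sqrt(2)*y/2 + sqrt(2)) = sqrt(2)*y^3/2 - 19*y^2/2 + sqrt(2)*y^2 - 19*y + 21*sqrt(2)*y + 42*sqrt(2)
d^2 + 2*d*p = d*(d + 2*p)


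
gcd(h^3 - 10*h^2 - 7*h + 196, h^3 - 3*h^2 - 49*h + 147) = h - 7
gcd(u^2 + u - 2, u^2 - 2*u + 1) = u - 1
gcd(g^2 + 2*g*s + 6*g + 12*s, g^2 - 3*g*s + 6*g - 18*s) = g + 6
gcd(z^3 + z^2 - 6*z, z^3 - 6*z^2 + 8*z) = z^2 - 2*z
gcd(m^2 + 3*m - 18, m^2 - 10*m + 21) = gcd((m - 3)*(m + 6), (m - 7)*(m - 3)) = m - 3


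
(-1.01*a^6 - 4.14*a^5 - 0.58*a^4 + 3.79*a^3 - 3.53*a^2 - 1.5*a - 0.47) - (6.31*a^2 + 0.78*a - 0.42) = -1.01*a^6 - 4.14*a^5 - 0.58*a^4 + 3.79*a^3 - 9.84*a^2 - 2.28*a - 0.05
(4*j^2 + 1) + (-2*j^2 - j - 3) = 2*j^2 - j - 2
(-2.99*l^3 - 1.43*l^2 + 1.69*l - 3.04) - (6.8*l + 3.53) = -2.99*l^3 - 1.43*l^2 - 5.11*l - 6.57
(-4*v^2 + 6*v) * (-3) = 12*v^2 - 18*v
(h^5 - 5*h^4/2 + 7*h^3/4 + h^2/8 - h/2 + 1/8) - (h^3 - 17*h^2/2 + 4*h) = h^5 - 5*h^4/2 + 3*h^3/4 + 69*h^2/8 - 9*h/2 + 1/8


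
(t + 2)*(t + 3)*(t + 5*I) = t^3 + 5*t^2 + 5*I*t^2 + 6*t + 25*I*t + 30*I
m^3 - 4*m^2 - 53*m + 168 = (m - 8)*(m - 3)*(m + 7)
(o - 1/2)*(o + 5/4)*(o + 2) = o^3 + 11*o^2/4 + 7*o/8 - 5/4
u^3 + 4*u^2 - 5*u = u*(u - 1)*(u + 5)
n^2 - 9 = (n - 3)*(n + 3)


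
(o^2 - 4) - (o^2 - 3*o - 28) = 3*o + 24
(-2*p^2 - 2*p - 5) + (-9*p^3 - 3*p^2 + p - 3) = -9*p^3 - 5*p^2 - p - 8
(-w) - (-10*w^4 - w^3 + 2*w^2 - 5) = 10*w^4 + w^3 - 2*w^2 - w + 5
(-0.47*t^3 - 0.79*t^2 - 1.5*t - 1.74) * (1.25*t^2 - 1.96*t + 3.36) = -0.5875*t^5 - 0.0663000000000001*t^4 - 1.9058*t^3 - 1.8894*t^2 - 1.6296*t - 5.8464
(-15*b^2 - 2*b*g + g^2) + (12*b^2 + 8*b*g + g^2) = -3*b^2 + 6*b*g + 2*g^2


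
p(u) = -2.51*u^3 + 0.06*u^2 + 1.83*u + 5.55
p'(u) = -7.53*u^2 + 0.12*u + 1.83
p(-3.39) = 97.82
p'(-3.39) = -85.11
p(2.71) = -39.01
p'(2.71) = -53.15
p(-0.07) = 5.42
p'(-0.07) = 1.78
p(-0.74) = 5.25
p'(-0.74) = -2.38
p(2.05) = -12.07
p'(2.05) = -29.57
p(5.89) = -494.47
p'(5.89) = -258.69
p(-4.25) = 191.54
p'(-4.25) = -134.69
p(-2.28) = 31.44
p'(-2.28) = -37.59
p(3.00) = -56.19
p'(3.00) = -65.58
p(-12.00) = 4329.51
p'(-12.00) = -1083.93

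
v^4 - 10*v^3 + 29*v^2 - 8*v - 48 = (v - 4)^2*(v - 3)*(v + 1)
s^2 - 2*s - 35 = (s - 7)*(s + 5)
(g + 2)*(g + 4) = g^2 + 6*g + 8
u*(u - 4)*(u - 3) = u^3 - 7*u^2 + 12*u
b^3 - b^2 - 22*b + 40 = (b - 4)*(b - 2)*(b + 5)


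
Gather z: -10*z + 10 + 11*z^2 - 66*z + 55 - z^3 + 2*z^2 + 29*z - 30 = -z^3 + 13*z^2 - 47*z + 35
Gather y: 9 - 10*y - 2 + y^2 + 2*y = y^2 - 8*y + 7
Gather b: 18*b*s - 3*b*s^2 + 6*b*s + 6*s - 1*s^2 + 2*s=b*(-3*s^2 + 24*s) - s^2 + 8*s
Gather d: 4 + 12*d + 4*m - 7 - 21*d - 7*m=-9*d - 3*m - 3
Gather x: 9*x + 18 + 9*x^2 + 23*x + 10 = 9*x^2 + 32*x + 28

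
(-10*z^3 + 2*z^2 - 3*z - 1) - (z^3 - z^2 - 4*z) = -11*z^3 + 3*z^2 + z - 1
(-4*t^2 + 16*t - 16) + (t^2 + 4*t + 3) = -3*t^2 + 20*t - 13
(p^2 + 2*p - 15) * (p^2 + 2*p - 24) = p^4 + 4*p^3 - 35*p^2 - 78*p + 360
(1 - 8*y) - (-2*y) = 1 - 6*y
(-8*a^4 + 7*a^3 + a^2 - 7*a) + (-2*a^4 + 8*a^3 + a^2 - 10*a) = -10*a^4 + 15*a^3 + 2*a^2 - 17*a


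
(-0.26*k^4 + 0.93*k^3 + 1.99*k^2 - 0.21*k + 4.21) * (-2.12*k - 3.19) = 0.5512*k^5 - 1.1422*k^4 - 7.1855*k^3 - 5.9029*k^2 - 8.2553*k - 13.4299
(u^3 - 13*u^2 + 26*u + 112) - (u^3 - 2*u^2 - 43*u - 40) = -11*u^2 + 69*u + 152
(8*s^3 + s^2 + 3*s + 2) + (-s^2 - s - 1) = 8*s^3 + 2*s + 1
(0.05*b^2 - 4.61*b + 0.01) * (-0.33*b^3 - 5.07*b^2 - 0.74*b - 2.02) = -0.0165*b^5 + 1.2678*b^4 + 23.3324*b^3 + 3.2597*b^2 + 9.3048*b - 0.0202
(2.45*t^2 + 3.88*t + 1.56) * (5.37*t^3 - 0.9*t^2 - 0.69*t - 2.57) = 13.1565*t^5 + 18.6306*t^4 + 3.1947*t^3 - 10.3777*t^2 - 11.048*t - 4.0092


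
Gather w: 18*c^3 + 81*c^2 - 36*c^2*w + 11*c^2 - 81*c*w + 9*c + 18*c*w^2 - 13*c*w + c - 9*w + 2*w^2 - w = 18*c^3 + 92*c^2 + 10*c + w^2*(18*c + 2) + w*(-36*c^2 - 94*c - 10)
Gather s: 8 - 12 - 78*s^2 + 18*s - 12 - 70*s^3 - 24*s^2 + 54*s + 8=-70*s^3 - 102*s^2 + 72*s - 8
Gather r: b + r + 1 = b + r + 1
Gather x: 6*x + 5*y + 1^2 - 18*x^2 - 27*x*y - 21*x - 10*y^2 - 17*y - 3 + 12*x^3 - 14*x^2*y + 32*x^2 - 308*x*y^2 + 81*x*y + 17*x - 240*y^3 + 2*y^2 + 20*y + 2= 12*x^3 + x^2*(14 - 14*y) + x*(-308*y^2 + 54*y + 2) - 240*y^3 - 8*y^2 + 8*y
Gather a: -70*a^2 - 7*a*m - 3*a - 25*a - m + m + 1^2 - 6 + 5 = -70*a^2 + a*(-7*m - 28)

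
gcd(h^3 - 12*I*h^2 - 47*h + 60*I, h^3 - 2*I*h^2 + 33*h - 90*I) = h^2 - 8*I*h - 15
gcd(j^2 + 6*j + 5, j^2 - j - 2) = j + 1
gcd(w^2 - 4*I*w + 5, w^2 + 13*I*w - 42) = 1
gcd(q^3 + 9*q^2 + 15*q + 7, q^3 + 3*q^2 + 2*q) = q + 1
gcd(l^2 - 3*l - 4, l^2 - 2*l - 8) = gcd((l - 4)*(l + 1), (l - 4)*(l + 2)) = l - 4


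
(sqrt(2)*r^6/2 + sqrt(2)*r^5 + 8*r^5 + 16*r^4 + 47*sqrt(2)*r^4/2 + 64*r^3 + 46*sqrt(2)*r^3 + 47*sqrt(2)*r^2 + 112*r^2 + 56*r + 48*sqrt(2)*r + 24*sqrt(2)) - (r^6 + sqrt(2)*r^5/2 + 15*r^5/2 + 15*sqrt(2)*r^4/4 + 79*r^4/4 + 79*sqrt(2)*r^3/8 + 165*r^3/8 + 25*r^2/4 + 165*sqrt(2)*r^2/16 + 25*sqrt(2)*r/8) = -r^6 + sqrt(2)*r^6/2 + r^5/2 + sqrt(2)*r^5/2 - 15*r^4/4 + 79*sqrt(2)*r^4/4 + 347*r^3/8 + 289*sqrt(2)*r^3/8 + 587*sqrt(2)*r^2/16 + 423*r^2/4 + 56*r + 359*sqrt(2)*r/8 + 24*sqrt(2)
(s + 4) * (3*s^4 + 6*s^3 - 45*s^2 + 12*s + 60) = 3*s^5 + 18*s^4 - 21*s^3 - 168*s^2 + 108*s + 240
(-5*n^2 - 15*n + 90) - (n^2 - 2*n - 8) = -6*n^2 - 13*n + 98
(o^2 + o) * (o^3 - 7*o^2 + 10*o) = o^5 - 6*o^4 + 3*o^3 + 10*o^2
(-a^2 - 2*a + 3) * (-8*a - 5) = 8*a^3 + 21*a^2 - 14*a - 15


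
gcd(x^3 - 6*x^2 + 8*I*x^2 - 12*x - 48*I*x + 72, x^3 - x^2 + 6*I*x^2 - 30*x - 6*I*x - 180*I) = x^2 + x*(-6 + 6*I) - 36*I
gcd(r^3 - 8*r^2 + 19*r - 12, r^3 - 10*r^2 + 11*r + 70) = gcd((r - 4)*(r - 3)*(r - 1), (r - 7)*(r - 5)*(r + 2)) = 1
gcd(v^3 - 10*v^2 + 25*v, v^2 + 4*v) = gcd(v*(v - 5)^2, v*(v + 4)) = v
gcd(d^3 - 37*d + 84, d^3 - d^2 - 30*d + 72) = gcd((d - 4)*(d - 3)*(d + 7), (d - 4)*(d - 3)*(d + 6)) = d^2 - 7*d + 12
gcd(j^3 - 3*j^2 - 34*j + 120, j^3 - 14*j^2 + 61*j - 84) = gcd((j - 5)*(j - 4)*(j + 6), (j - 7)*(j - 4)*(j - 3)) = j - 4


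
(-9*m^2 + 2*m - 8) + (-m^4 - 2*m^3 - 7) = -m^4 - 2*m^3 - 9*m^2 + 2*m - 15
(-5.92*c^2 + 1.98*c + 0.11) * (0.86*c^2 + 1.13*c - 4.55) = -5.0912*c^4 - 4.9868*c^3 + 29.268*c^2 - 8.8847*c - 0.5005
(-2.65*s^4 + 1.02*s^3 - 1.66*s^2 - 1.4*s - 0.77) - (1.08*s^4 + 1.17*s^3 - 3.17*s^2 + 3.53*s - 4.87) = -3.73*s^4 - 0.15*s^3 + 1.51*s^2 - 4.93*s + 4.1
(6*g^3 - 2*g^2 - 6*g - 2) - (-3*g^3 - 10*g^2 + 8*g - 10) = 9*g^3 + 8*g^2 - 14*g + 8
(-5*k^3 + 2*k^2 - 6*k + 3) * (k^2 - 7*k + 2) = -5*k^5 + 37*k^4 - 30*k^3 + 49*k^2 - 33*k + 6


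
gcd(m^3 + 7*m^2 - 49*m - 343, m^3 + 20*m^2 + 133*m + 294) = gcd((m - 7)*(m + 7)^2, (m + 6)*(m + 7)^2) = m^2 + 14*m + 49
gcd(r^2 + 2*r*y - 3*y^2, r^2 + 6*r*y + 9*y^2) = r + 3*y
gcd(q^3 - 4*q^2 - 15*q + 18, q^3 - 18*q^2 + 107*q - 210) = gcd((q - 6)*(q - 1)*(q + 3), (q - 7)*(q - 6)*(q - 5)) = q - 6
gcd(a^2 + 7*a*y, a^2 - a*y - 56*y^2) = a + 7*y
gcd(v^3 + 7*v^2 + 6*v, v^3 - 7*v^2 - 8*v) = v^2 + v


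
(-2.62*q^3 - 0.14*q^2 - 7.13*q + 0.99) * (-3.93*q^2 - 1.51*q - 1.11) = 10.2966*q^5 + 4.5064*q^4 + 31.1405*q^3 + 7.031*q^2 + 6.4194*q - 1.0989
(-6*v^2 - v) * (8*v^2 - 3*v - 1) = -48*v^4 + 10*v^3 + 9*v^2 + v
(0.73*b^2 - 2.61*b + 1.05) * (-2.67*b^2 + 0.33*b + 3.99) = -1.9491*b^4 + 7.2096*b^3 - 0.7521*b^2 - 10.0674*b + 4.1895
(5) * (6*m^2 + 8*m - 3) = 30*m^2 + 40*m - 15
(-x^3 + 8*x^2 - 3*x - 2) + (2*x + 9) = -x^3 + 8*x^2 - x + 7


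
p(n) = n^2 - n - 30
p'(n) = 2*n - 1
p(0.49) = -30.25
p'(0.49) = -0.02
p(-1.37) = -26.75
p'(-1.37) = -3.74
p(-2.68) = -20.14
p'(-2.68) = -6.36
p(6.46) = 5.27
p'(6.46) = 11.92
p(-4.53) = -4.95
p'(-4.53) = -10.06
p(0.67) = -30.22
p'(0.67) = 0.34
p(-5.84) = 9.95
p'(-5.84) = -12.68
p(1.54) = -29.17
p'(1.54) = 2.08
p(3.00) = -24.00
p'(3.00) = 5.00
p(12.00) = 102.00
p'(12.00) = 23.00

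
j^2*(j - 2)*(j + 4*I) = j^4 - 2*j^3 + 4*I*j^3 - 8*I*j^2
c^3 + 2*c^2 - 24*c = c*(c - 4)*(c + 6)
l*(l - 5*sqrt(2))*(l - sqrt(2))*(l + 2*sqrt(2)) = l^4 - 4*sqrt(2)*l^3 - 14*l^2 + 20*sqrt(2)*l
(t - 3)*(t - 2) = t^2 - 5*t + 6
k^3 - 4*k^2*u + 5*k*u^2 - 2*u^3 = (k - 2*u)*(k - u)^2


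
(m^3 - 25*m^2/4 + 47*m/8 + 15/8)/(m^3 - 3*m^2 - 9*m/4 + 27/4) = (4*m^2 - 19*m - 5)/(2*(2*m^2 - 3*m - 9))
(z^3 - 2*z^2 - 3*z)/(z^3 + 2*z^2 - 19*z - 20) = z*(z - 3)/(z^2 + z - 20)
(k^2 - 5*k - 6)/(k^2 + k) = (k - 6)/k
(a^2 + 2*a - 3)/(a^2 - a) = (a + 3)/a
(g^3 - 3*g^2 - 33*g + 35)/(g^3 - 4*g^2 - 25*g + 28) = (g + 5)/(g + 4)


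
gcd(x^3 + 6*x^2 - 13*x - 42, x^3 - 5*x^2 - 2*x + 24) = x^2 - x - 6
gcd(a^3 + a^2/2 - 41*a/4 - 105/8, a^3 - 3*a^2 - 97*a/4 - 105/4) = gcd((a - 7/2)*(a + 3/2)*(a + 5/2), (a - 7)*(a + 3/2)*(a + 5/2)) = a^2 + 4*a + 15/4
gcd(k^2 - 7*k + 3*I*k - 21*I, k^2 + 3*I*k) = k + 3*I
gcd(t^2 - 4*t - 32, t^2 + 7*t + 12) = t + 4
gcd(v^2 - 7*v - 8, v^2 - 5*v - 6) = v + 1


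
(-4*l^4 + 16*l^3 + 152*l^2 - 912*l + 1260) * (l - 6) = -4*l^5 + 40*l^4 + 56*l^3 - 1824*l^2 + 6732*l - 7560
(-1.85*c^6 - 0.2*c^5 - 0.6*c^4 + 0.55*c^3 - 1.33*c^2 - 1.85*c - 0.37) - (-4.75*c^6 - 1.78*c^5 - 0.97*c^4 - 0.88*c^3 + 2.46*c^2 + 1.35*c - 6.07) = 2.9*c^6 + 1.58*c^5 + 0.37*c^4 + 1.43*c^3 - 3.79*c^2 - 3.2*c + 5.7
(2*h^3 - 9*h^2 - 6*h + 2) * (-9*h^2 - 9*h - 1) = -18*h^5 + 63*h^4 + 133*h^3 + 45*h^2 - 12*h - 2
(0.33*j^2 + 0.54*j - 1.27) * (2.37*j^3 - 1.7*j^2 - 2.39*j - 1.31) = 0.7821*j^5 + 0.7188*j^4 - 4.7166*j^3 + 0.4361*j^2 + 2.3279*j + 1.6637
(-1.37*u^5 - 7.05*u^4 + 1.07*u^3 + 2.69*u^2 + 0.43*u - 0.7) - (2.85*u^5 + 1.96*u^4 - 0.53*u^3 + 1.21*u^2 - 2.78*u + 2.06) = -4.22*u^5 - 9.01*u^4 + 1.6*u^3 + 1.48*u^2 + 3.21*u - 2.76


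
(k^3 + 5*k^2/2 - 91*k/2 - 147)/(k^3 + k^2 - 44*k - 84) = (k + 7/2)/(k + 2)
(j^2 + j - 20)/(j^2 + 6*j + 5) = (j - 4)/(j + 1)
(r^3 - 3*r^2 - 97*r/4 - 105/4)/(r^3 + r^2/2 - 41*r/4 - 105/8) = 2*(r - 7)/(2*r - 7)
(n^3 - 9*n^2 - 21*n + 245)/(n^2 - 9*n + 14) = (n^2 - 2*n - 35)/(n - 2)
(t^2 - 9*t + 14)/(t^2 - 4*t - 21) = (t - 2)/(t + 3)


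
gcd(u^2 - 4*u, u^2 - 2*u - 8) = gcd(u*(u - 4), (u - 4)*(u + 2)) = u - 4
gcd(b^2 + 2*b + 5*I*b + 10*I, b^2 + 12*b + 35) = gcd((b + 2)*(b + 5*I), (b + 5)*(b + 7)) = 1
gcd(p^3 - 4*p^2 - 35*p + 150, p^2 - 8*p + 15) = p - 5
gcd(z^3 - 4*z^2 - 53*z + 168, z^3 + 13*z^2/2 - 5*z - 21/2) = z + 7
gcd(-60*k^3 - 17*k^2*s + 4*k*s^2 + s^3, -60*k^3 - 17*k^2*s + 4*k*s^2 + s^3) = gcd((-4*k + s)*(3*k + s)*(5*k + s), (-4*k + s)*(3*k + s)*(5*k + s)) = -60*k^3 - 17*k^2*s + 4*k*s^2 + s^3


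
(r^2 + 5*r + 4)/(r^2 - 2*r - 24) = (r + 1)/(r - 6)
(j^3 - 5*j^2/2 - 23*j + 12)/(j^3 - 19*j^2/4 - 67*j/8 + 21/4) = 4*(j + 4)/(4*j + 7)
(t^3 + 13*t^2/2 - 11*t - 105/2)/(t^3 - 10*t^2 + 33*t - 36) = (2*t^2 + 19*t + 35)/(2*(t^2 - 7*t + 12))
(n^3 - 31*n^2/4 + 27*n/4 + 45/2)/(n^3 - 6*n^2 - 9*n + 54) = (n + 5/4)/(n + 3)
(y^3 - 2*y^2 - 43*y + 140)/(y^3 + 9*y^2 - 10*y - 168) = (y - 5)/(y + 6)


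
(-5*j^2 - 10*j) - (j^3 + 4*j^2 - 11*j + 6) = -j^3 - 9*j^2 + j - 6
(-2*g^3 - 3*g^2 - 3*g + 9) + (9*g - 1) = -2*g^3 - 3*g^2 + 6*g + 8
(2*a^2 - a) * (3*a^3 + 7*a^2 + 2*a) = 6*a^5 + 11*a^4 - 3*a^3 - 2*a^2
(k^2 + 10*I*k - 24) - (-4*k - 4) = k^2 + 4*k + 10*I*k - 20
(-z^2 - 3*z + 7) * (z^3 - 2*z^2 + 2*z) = -z^5 - z^4 + 11*z^3 - 20*z^2 + 14*z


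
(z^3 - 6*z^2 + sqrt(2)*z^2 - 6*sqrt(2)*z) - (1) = z^3 - 6*z^2 + sqrt(2)*z^2 - 6*sqrt(2)*z - 1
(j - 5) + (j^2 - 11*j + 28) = j^2 - 10*j + 23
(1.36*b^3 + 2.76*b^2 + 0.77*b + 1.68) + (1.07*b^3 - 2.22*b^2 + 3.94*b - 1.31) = 2.43*b^3 + 0.54*b^2 + 4.71*b + 0.37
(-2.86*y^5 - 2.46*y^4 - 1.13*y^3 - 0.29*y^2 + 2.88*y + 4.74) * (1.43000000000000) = -4.0898*y^5 - 3.5178*y^4 - 1.6159*y^3 - 0.4147*y^2 + 4.1184*y + 6.7782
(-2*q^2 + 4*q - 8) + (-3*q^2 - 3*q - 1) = -5*q^2 + q - 9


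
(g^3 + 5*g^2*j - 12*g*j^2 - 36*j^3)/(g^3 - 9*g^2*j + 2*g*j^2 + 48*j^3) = (g + 6*j)/(g - 8*j)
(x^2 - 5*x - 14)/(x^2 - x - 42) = (x + 2)/(x + 6)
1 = 1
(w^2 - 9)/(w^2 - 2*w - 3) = (w + 3)/(w + 1)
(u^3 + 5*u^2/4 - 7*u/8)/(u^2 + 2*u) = (8*u^2 + 10*u - 7)/(8*(u + 2))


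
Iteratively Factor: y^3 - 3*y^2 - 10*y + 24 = (y - 2)*(y^2 - y - 12) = (y - 2)*(y + 3)*(y - 4)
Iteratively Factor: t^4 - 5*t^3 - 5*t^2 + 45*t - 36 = (t - 3)*(t^3 - 2*t^2 - 11*t + 12) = (t - 4)*(t - 3)*(t^2 + 2*t - 3) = (t - 4)*(t - 3)*(t - 1)*(t + 3)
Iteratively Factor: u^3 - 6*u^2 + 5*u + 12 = (u - 3)*(u^2 - 3*u - 4) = (u - 4)*(u - 3)*(u + 1)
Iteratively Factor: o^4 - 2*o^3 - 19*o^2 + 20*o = (o - 1)*(o^3 - o^2 - 20*o) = (o - 5)*(o - 1)*(o^2 + 4*o) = o*(o - 5)*(o - 1)*(o + 4)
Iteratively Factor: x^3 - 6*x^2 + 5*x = (x - 5)*(x^2 - x) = (x - 5)*(x - 1)*(x)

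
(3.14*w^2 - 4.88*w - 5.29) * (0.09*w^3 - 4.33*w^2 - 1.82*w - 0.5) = 0.2826*w^5 - 14.0354*w^4 + 14.9395*w^3 + 30.2173*w^2 + 12.0678*w + 2.645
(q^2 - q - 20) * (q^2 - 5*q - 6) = q^4 - 6*q^3 - 21*q^2 + 106*q + 120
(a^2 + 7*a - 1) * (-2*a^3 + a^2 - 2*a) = -2*a^5 - 13*a^4 + 7*a^3 - 15*a^2 + 2*a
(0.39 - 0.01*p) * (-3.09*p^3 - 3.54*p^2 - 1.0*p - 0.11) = 0.0309*p^4 - 1.1697*p^3 - 1.3706*p^2 - 0.3889*p - 0.0429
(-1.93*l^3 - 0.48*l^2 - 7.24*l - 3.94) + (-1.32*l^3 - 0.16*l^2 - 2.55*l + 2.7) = -3.25*l^3 - 0.64*l^2 - 9.79*l - 1.24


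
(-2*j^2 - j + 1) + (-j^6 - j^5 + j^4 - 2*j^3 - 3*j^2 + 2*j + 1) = -j^6 - j^5 + j^4 - 2*j^3 - 5*j^2 + j + 2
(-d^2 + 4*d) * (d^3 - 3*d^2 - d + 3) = -d^5 + 7*d^4 - 11*d^3 - 7*d^2 + 12*d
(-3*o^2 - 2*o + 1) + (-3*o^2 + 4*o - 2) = -6*o^2 + 2*o - 1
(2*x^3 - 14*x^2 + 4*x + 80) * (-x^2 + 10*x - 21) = -2*x^5 + 34*x^4 - 186*x^3 + 254*x^2 + 716*x - 1680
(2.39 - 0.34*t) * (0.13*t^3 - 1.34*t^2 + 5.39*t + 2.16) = -0.0442*t^4 + 0.7663*t^3 - 5.0352*t^2 + 12.1477*t + 5.1624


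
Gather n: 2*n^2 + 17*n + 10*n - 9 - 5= 2*n^2 + 27*n - 14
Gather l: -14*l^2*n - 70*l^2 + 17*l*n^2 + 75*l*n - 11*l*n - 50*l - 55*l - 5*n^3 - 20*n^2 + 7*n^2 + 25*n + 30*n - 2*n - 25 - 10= l^2*(-14*n - 70) + l*(17*n^2 + 64*n - 105) - 5*n^3 - 13*n^2 + 53*n - 35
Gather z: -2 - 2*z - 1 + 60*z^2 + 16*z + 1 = 60*z^2 + 14*z - 2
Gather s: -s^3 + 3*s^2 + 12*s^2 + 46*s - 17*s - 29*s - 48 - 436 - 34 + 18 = -s^3 + 15*s^2 - 500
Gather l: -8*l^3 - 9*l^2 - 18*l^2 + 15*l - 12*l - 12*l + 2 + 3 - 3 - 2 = -8*l^3 - 27*l^2 - 9*l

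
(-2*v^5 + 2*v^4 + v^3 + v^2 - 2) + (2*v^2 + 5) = -2*v^5 + 2*v^4 + v^3 + 3*v^2 + 3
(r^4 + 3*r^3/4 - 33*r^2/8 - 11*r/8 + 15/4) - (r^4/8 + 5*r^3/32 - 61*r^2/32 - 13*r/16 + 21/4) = 7*r^4/8 + 19*r^3/32 - 71*r^2/32 - 9*r/16 - 3/2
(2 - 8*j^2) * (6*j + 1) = -48*j^3 - 8*j^2 + 12*j + 2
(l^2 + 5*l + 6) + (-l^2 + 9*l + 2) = 14*l + 8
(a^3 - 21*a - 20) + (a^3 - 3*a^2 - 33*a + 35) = 2*a^3 - 3*a^2 - 54*a + 15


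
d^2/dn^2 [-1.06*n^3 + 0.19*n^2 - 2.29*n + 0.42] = 0.38 - 6.36*n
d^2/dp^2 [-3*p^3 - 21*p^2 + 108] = -18*p - 42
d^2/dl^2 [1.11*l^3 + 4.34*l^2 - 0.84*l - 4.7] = 6.66*l + 8.68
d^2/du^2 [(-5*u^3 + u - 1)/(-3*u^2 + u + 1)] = 2*(11*u^3 + 42*u^2 - 3*u + 5)/(27*u^6 - 27*u^5 - 18*u^4 + 17*u^3 + 6*u^2 - 3*u - 1)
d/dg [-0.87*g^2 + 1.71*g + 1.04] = 1.71 - 1.74*g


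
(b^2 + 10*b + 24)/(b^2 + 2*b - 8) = (b + 6)/(b - 2)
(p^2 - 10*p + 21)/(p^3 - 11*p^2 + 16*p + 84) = (p - 3)/(p^2 - 4*p - 12)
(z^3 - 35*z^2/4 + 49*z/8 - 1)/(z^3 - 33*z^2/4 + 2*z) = (z - 1/2)/z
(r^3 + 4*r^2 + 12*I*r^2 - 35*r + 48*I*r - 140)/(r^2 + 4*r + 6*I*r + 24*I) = (r^2 + 12*I*r - 35)/(r + 6*I)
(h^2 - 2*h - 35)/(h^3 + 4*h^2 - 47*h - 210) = 1/(h + 6)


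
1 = 1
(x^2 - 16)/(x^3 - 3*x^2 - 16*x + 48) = 1/(x - 3)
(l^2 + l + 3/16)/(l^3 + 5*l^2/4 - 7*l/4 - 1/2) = (l + 3/4)/(l^2 + l - 2)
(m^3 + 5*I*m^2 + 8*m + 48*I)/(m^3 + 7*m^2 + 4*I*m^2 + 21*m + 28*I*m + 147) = (m^2 + 8*I*m - 16)/(m^2 + 7*m*(1 + I) + 49*I)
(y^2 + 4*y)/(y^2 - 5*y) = (y + 4)/(y - 5)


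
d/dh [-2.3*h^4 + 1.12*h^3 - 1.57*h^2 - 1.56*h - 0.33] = -9.2*h^3 + 3.36*h^2 - 3.14*h - 1.56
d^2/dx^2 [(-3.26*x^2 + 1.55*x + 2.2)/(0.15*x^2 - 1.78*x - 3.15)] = (1.11022302462516e-16*x^4 - 1.67109*x^3 - 8.9451*x^2 + 0.869849999999989*x - 66.05644)/(0.003375*x^6 - 0.12015*x^5 + 1.213155*x^4 - 0.593452000000001*x^3 - 25.476255*x^2 - 52.98615*x - 31.255875)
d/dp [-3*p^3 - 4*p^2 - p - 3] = -9*p^2 - 8*p - 1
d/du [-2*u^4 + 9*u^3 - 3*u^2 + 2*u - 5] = -8*u^3 + 27*u^2 - 6*u + 2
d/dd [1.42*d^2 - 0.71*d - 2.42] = 2.84*d - 0.71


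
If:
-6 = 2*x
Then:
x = -3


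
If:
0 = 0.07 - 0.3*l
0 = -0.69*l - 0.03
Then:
No Solution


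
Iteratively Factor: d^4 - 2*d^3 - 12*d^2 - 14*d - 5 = (d + 1)*(d^3 - 3*d^2 - 9*d - 5) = (d + 1)^2*(d^2 - 4*d - 5) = (d - 5)*(d + 1)^2*(d + 1)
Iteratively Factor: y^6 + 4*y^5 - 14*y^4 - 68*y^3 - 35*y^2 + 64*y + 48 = (y + 1)*(y^5 + 3*y^4 - 17*y^3 - 51*y^2 + 16*y + 48) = (y - 4)*(y + 1)*(y^4 + 7*y^3 + 11*y^2 - 7*y - 12) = (y - 4)*(y + 1)^2*(y^3 + 6*y^2 + 5*y - 12) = (y - 4)*(y - 1)*(y + 1)^2*(y^2 + 7*y + 12) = (y - 4)*(y - 1)*(y + 1)^2*(y + 4)*(y + 3)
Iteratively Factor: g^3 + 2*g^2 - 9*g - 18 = (g + 2)*(g^2 - 9) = (g - 3)*(g + 2)*(g + 3)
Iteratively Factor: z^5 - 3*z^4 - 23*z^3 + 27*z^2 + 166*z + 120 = (z - 5)*(z^4 + 2*z^3 - 13*z^2 - 38*z - 24) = (z - 5)*(z - 4)*(z^3 + 6*z^2 + 11*z + 6) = (z - 5)*(z - 4)*(z + 2)*(z^2 + 4*z + 3) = (z - 5)*(z - 4)*(z + 1)*(z + 2)*(z + 3)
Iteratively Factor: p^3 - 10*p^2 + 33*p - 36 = (p - 3)*(p^2 - 7*p + 12) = (p - 4)*(p - 3)*(p - 3)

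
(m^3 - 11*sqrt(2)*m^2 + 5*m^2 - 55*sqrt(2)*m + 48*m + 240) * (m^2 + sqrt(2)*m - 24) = m^5 - 10*sqrt(2)*m^4 + 5*m^4 - 50*sqrt(2)*m^3 + 2*m^3 + 10*m^2 + 312*sqrt(2)*m^2 - 1152*m + 1560*sqrt(2)*m - 5760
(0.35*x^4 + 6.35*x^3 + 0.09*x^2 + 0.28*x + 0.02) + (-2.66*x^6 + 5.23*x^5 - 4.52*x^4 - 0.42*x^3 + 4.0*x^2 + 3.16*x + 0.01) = -2.66*x^6 + 5.23*x^5 - 4.17*x^4 + 5.93*x^3 + 4.09*x^2 + 3.44*x + 0.03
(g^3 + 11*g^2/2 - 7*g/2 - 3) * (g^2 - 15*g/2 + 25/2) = g^5 - 2*g^4 - 129*g^3/4 + 92*g^2 - 85*g/4 - 75/2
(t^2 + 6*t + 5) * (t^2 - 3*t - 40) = t^4 + 3*t^3 - 53*t^2 - 255*t - 200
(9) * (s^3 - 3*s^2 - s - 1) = 9*s^3 - 27*s^2 - 9*s - 9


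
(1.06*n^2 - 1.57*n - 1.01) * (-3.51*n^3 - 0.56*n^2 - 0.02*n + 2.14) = -3.7206*n^5 + 4.9171*n^4 + 4.4031*n^3 + 2.8654*n^2 - 3.3396*n - 2.1614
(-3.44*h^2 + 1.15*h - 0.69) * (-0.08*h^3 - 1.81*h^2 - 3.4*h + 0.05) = 0.2752*h^5 + 6.1344*h^4 + 9.6697*h^3 - 2.8331*h^2 + 2.4035*h - 0.0345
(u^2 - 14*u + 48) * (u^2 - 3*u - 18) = u^4 - 17*u^3 + 72*u^2 + 108*u - 864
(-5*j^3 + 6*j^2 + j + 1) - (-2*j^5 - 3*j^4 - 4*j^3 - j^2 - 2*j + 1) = 2*j^5 + 3*j^4 - j^3 + 7*j^2 + 3*j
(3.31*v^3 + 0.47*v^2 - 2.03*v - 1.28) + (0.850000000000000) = 3.31*v^3 + 0.47*v^2 - 2.03*v - 0.43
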